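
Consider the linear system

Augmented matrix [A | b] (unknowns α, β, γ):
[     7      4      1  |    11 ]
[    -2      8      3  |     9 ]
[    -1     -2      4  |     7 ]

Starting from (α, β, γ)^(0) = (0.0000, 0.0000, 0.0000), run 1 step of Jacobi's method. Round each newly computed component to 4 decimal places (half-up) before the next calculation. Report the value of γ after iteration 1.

Iteration 1:
  α = (11 - (4)·0.0000 - (1)·0.0000) / (7) = 1.5714
  β = (9 - (-2)·0.0000 - (3)·0.0000) / (8) = 1.1250
  γ = (7 - (-1)·0.0000 - (-2)·0.0000) / (4) = 1.7500

1.7500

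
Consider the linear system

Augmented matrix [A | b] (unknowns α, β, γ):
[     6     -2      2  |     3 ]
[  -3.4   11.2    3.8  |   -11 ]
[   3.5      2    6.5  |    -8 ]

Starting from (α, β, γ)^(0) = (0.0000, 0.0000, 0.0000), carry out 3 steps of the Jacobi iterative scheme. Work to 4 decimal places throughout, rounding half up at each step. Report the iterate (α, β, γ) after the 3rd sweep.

Iteration 1:
  α = (3 - (-2)·0.0000 - (2)·0.0000) / (6) = 0.5000
  β = (-11 - (-3.4)·0.0000 - (3.8)·0.0000) / (11.2) = -0.9821
  γ = (-8 - (3.5)·0.0000 - (2)·0.0000) / (6.5) = -1.2308
Iteration 2:
  α = (3 - (-2)·-0.9821 - (2)·-1.2308) / (6) = 0.5829
  β = (-11 - (-3.4)·0.5000 - (3.8)·-1.2308) / (11.2) = -0.4128
  γ = (-8 - (3.5)·0.5000 - (2)·-0.9821) / (6.5) = -1.1978
Iteration 3:
  α = (3 - (-2)·-0.4128 - (2)·-1.1978) / (6) = 0.7617
  β = (-11 - (-3.4)·0.5829 - (3.8)·-1.1978) / (11.2) = -0.3988
  γ = (-8 - (3.5)·0.5829 - (2)·-0.4128) / (6.5) = -1.4176

(0.7617, -0.3988, -1.4176)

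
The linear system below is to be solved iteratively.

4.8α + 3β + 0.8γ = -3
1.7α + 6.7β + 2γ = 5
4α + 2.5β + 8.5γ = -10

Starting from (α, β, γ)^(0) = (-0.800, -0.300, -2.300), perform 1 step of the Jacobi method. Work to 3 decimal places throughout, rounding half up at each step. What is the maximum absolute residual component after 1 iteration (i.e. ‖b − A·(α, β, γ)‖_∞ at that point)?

7.822

Iteration 1:
  α = (-3 - (3)·-0.300 - (0.8)·-2.300) / (4.8) = -0.054
  β = (5 - (1.7)·-0.800 - (2)·-2.300) / (6.7) = 1.636
  γ = (-10 - (4)·-0.800 - (2.5)·-0.300) / (8.5) = -0.712
Residual b − A·x = (-7.079, -4.445, -7.822); ∞-norm = 7.822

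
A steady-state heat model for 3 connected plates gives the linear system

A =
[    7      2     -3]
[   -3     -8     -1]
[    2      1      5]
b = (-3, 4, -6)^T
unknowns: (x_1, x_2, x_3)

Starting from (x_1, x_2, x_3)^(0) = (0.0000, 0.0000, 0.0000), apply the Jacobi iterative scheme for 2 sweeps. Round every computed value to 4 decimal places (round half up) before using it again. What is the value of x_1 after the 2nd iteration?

Iteration 1:
  x_1 = (-3 - (2)·0.0000 - (-3)·0.0000) / (7) = -0.4286
  x_2 = (4 - (-3)·0.0000 - (-1)·0.0000) / (-8) = -0.5000
  x_3 = (-6 - (2)·0.0000 - (1)·0.0000) / (5) = -1.2000
Iteration 2:
  x_1 = (-3 - (2)·-0.5000 - (-3)·-1.2000) / (7) = -0.8000
  x_2 = (4 - (-3)·-0.4286 - (-1)·-1.2000) / (-8) = -0.1893
  x_3 = (-6 - (2)·-0.4286 - (1)·-0.5000) / (5) = -0.9286

-0.8000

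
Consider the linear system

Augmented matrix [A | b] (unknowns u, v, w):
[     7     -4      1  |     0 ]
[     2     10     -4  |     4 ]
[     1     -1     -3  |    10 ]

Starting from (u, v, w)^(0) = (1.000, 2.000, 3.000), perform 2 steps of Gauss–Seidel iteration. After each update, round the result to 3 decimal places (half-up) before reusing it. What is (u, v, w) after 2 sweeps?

(1.344, -1.301, -2.452)

Iteration 1:
  u = (0 - (-4)·2.000 - (1)·3.000) / (7) = 0.714
  v = (4 - (2)·0.714 - (-4)·3.000) / (10) = 1.457
  w = (10 - (1)·0.714 - (-1)·1.457) / (-3) = -3.581
Iteration 2:
  u = (0 - (-4)·1.457 - (1)·-3.581) / (7) = 1.344
  v = (4 - (2)·1.344 - (-4)·-3.581) / (10) = -1.301
  w = (10 - (1)·1.344 - (-1)·-1.301) / (-3) = -2.452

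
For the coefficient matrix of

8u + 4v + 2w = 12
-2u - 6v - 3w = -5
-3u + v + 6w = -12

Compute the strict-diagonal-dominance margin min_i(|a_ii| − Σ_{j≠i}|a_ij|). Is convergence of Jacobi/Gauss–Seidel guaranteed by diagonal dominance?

1

row 1: |8| − (4+2) = 2
row 2: |-6| − (2+3) = 1
row 3: |6| − (3+1) = 2
minimum over rows = 1 → strictly diagonally dominant (convergence guaranteed)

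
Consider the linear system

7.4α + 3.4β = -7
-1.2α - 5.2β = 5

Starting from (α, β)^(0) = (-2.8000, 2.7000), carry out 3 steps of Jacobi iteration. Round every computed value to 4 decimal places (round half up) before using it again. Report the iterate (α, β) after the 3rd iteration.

(-0.7360, -0.7767)

Iteration 1:
  α = (-7 - (3.4)·2.7000) / (7.4) = -2.1865
  β = (5 - (-1.2)·-2.8000) / (-5.2) = -0.3154
Iteration 2:
  α = (-7 - (3.4)·-0.3154) / (7.4) = -0.8010
  β = (5 - (-1.2)·-2.1865) / (-5.2) = -0.4570
Iteration 3:
  α = (-7 - (3.4)·-0.4570) / (7.4) = -0.7360
  β = (5 - (-1.2)·-0.8010) / (-5.2) = -0.7767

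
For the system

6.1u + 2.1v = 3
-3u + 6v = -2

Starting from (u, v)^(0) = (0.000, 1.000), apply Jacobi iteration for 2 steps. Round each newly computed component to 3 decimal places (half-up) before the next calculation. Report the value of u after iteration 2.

Iteration 1:
  u = (3 - (2.1)·1.000) / (6.1) = 0.148
  v = (-2 - (-3)·0.000) / (6) = -0.333
Iteration 2:
  u = (3 - (2.1)·-0.333) / (6.1) = 0.606
  v = (-2 - (-3)·0.148) / (6) = -0.259

0.606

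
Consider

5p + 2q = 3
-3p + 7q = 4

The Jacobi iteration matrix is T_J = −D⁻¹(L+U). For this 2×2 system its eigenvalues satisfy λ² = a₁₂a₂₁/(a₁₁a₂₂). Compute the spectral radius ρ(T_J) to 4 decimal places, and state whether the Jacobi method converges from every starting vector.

0.4140

a₁₂a₂₁/(a₁₁a₂₂) = (2)·(-3) / ((5)·(7)) = -0.171429
ρ = √|-0.171429| = √0.171429 = 0.4140
ρ < 1, so Jacobi converges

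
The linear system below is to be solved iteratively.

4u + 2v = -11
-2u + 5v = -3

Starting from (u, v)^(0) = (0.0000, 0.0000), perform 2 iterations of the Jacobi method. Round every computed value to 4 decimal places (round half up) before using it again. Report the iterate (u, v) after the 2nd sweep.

(-2.4500, -1.7000)

Iteration 1:
  u = (-11 - (2)·0.0000) / (4) = -2.7500
  v = (-3 - (-2)·0.0000) / (5) = -0.6000
Iteration 2:
  u = (-11 - (2)·-0.6000) / (4) = -2.4500
  v = (-3 - (-2)·-2.7500) / (5) = -1.7000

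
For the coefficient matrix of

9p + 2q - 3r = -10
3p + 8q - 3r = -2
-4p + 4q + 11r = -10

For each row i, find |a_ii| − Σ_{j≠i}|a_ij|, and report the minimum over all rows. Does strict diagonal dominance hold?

row 1: |9| − (2+3) = 4
row 2: |8| − (3+3) = 2
row 3: |11| − (4+4) = 3
minimum over rows = 2 → strictly diagonally dominant (convergence guaranteed)

2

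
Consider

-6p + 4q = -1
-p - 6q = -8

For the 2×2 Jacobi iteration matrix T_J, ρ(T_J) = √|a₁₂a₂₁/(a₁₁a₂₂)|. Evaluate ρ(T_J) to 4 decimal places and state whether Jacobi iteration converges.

a₁₂a₂₁/(a₁₁a₂₂) = (4)·(-1) / ((-6)·(-6)) = -0.111111
ρ = √|-0.111111| = √0.111111 = 0.3333
ρ < 1, so Jacobi converges

0.3333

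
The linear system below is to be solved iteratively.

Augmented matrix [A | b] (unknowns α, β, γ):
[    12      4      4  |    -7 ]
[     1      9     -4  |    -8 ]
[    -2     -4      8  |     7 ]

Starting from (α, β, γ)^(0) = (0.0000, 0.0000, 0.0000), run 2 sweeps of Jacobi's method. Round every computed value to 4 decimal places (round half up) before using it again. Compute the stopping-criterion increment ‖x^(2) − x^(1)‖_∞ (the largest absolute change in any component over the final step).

0.5903

Iteration 1:
  α = (-7 - (4)·0.0000 - (4)·0.0000) / (12) = -0.5833
  β = (-8 - (1)·0.0000 - (-4)·0.0000) / (9) = -0.8889
  γ = (7 - (-2)·0.0000 - (-4)·0.0000) / (8) = 0.8750
Iteration 2:
  α = (-7 - (4)·-0.8889 - (4)·0.8750) / (12) = -0.5787
  β = (-8 - (1)·-0.5833 - (-4)·0.8750) / (9) = -0.4352
  γ = (7 - (-2)·-0.5833 - (-4)·-0.8889) / (8) = 0.2847
Change: (0.0046, 0.4537, -0.5903) → max |·| = 0.5903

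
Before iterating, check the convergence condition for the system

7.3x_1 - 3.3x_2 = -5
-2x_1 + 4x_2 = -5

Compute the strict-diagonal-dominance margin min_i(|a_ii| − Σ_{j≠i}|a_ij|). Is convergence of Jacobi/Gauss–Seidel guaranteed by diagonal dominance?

row 1: |7.3| − (3.3) = 4
row 2: |4| − (2) = 2
minimum over rows = 2 → strictly diagonally dominant (convergence guaranteed)

2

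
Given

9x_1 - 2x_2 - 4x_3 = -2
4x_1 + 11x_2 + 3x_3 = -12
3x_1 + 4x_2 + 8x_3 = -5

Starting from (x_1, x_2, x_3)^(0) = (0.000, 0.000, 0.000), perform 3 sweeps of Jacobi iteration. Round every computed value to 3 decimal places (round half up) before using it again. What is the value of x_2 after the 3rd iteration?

-0.822

Iteration 1:
  x_1 = (-2 - (-2)·0.000 - (-4)·0.000) / (9) = -0.222
  x_2 = (-12 - (4)·0.000 - (3)·0.000) / (11) = -1.091
  x_3 = (-5 - (3)·0.000 - (4)·0.000) / (8) = -0.625
Iteration 2:
  x_1 = (-2 - (-2)·-1.091 - (-4)·-0.625) / (9) = -0.742
  x_2 = (-12 - (4)·-0.222 - (3)·-0.625) / (11) = -0.840
  x_3 = (-5 - (3)·-0.222 - (4)·-1.091) / (8) = 0.004
Iteration 3:
  x_1 = (-2 - (-2)·-0.840 - (-4)·0.004) / (9) = -0.407
  x_2 = (-12 - (4)·-0.742 - (3)·0.004) / (11) = -0.822
  x_3 = (-5 - (3)·-0.742 - (4)·-0.840) / (8) = 0.073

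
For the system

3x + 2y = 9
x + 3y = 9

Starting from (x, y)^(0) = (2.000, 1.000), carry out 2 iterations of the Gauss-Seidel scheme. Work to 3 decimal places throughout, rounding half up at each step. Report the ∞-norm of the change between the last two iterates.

0.814

Iteration 1:
  x = (9 - (2)·1.000) / (3) = 2.333
  y = (9 - (1)·2.333) / (3) = 2.222
Iteration 2:
  x = (9 - (2)·2.222) / (3) = 1.519
  y = (9 - (1)·1.519) / (3) = 2.494
Change: (-0.814, 0.272) → max |·| = 0.814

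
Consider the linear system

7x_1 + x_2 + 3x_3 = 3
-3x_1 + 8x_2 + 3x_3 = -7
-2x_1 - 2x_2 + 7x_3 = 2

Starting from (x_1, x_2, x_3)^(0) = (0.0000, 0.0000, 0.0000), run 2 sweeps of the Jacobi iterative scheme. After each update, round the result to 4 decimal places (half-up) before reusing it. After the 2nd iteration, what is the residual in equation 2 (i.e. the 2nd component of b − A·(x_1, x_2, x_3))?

0.3899

Iteration 1:
  x_1 = (3 - (1)·0.0000 - (3)·0.0000) / (7) = 0.4286
  x_2 = (-7 - (-3)·0.0000 - (3)·0.0000) / (8) = -0.8750
  x_3 = (2 - (-2)·0.0000 - (-2)·0.0000) / (7) = 0.2857
Iteration 2:
  x_1 = (3 - (1)·-0.8750 - (3)·0.2857) / (7) = 0.4311
  x_2 = (-7 - (-3)·0.4286 - (3)·0.2857) / (8) = -0.8214
  x_3 = (2 - (-2)·0.4286 - (-2)·-0.8750) / (7) = 0.1582
Residual b − A·x = (0.3291, 0.3899, 0.1120)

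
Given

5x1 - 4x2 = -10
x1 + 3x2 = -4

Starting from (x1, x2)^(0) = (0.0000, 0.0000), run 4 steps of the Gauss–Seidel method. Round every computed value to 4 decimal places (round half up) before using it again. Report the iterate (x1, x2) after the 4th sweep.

Iteration 1:
  x1 = (-10 - (-4)·0.0000) / (5) = -2.0000
  x2 = (-4 - (1)·-2.0000) / (3) = -0.6667
Iteration 2:
  x1 = (-10 - (-4)·-0.6667) / (5) = -2.5334
  x2 = (-4 - (1)·-2.5334) / (3) = -0.4889
Iteration 3:
  x1 = (-10 - (-4)·-0.4889) / (5) = -2.3911
  x2 = (-4 - (1)·-2.3911) / (3) = -0.5363
Iteration 4:
  x1 = (-10 - (-4)·-0.5363) / (5) = -2.4290
  x2 = (-4 - (1)·-2.4290) / (3) = -0.5237

(-2.4290, -0.5237)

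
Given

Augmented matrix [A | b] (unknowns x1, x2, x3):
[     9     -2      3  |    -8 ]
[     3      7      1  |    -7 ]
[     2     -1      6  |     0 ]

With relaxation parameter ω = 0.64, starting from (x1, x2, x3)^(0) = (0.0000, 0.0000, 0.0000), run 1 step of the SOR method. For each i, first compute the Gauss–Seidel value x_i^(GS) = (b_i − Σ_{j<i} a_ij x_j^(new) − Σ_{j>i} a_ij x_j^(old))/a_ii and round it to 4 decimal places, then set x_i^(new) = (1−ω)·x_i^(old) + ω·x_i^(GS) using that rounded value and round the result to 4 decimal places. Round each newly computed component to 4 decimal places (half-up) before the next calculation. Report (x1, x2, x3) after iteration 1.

Iteration 1:
  x1: GS value = (-8 - (-2)·0.0000 - (3)·0.0000) / (9) = -0.8889;  x1 ← (1−ω)·0.0000 + ω·-0.8889 = -0.5689
  x2: GS value = (-7 - (3)·-0.5689 - (1)·0.0000) / (7) = -0.7562;  x2 ← (1−ω)·0.0000 + ω·-0.7562 = -0.4840
  x3: GS value = (0 - (2)·-0.5689 - (-1)·-0.4840) / (6) = 0.1090;  x3 ← (1−ω)·0.0000 + ω·0.1090 = 0.0698

(-0.5689, -0.4840, 0.0698)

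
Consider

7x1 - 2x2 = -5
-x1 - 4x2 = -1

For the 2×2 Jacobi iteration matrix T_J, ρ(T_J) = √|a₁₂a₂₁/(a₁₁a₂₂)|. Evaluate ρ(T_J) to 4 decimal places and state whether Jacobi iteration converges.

0.2673

a₁₂a₂₁/(a₁₁a₂₂) = (-2)·(-1) / ((7)·(-4)) = -0.071429
ρ = √|-0.071429| = √0.071429 = 0.2673
ρ < 1, so Jacobi converges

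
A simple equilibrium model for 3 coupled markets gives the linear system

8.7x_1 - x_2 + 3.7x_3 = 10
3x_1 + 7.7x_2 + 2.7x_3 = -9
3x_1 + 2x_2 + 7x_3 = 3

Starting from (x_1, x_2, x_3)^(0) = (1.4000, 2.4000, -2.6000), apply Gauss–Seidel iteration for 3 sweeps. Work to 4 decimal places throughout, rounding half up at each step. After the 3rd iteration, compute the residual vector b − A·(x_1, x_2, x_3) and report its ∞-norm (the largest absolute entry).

0.7338

Iteration 1:
  x_1 = (10 - (-1)·2.4000 - (3.7)·-2.6000) / (8.7) = 2.5310
  x_2 = (-9 - (3)·2.5310 - (2.7)·-2.6000) / (7.7) = -1.2432
  x_3 = (3 - (3)·2.5310 - (2)·-1.2432) / (7) = -0.3009
Iteration 2:
  x_1 = (10 - (-1)·-1.2432 - (3.7)·-0.3009) / (8.7) = 1.1345
  x_2 = (-9 - (3)·1.1345 - (2.7)·-0.3009) / (7.7) = -1.5053
  x_3 = (3 - (3)·1.1345 - (2)·-1.5053) / (7) = 0.3724
Iteration 3:
  x_1 = (10 - (-1)·-1.5053 - (3.7)·0.3724) / (8.7) = 0.8180
  x_2 = (-9 - (3)·0.8180 - (2.7)·0.3724) / (7.7) = -1.6181
  x_3 = (3 - (3)·0.8180 - (2)·-1.6181) / (7) = 0.5403
Residual b − A·x = (-0.7338, -0.4534, 0.0001); ∞-norm = 0.7338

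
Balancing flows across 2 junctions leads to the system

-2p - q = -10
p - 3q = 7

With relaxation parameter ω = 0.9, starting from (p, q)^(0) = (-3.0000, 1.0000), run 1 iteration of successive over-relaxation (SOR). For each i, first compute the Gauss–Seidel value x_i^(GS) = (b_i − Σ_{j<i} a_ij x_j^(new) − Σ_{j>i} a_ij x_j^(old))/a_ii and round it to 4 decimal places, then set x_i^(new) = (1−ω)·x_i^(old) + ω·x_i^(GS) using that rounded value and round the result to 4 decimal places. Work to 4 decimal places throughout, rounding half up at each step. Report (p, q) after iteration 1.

(3.7500, -0.8750)

Iteration 1:
  p: GS value = (-10 - (-1)·1.0000) / (-2) = 4.5000;  p ← (1−ω)·-3.0000 + ω·4.5000 = 3.7500
  q: GS value = (7 - (1)·3.7500) / (-3) = -1.0833;  q ← (1−ω)·1.0000 + ω·-1.0833 = -0.8750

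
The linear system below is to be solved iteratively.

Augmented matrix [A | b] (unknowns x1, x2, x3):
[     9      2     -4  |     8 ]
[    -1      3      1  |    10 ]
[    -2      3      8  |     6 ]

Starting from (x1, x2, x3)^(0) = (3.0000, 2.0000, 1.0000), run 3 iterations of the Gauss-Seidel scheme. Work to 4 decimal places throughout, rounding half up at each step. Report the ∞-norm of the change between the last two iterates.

0.1481

Iteration 1:
  x1 = (8 - (2)·2.0000 - (-4)·1.0000) / (9) = 0.8889
  x2 = (10 - (-1)·0.8889 - (1)·1.0000) / (3) = 3.2963
  x3 = (6 - (-2)·0.8889 - (3)·3.2963) / (8) = -0.2639
Iteration 2:
  x1 = (8 - (2)·3.2963 - (-4)·-0.2639) / (9) = 0.0391
  x2 = (10 - (-1)·0.0391 - (1)·-0.2639) / (3) = 3.4343
  x3 = (6 - (-2)·0.0391 - (3)·3.4343) / (8) = -0.5281
Iteration 3:
  x1 = (8 - (2)·3.4343 - (-4)·-0.5281) / (9) = -0.1090
  x2 = (10 - (-1)·-0.1090 - (1)·-0.5281) / (3) = 3.4730
  x3 = (6 - (-2)·-0.1090 - (3)·3.4730) / (8) = -0.5796
Change: (-0.1481, 0.0387, -0.0515) → max |·| = 0.1481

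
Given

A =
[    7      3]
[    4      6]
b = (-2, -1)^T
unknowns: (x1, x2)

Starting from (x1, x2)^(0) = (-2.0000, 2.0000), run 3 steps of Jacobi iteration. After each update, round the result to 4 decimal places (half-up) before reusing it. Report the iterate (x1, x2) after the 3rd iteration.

(-0.5408, 0.3571)

Iteration 1:
  x1 = (-2 - (3)·2.0000) / (7) = -1.1429
  x2 = (-1 - (4)·-2.0000) / (6) = 1.1667
Iteration 2:
  x1 = (-2 - (3)·1.1667) / (7) = -0.7857
  x2 = (-1 - (4)·-1.1429) / (6) = 0.5953
Iteration 3:
  x1 = (-2 - (3)·0.5953) / (7) = -0.5408
  x2 = (-1 - (4)·-0.7857) / (6) = 0.3571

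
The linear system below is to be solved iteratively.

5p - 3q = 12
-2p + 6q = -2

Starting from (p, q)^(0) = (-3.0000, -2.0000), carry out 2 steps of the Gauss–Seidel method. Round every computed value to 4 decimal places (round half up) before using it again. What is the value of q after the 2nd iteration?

Iteration 1:
  p = (12 - (-3)·-2.0000) / (5) = 1.2000
  q = (-2 - (-2)·1.2000) / (6) = 0.0667
Iteration 2:
  p = (12 - (-3)·0.0667) / (5) = 2.4400
  q = (-2 - (-2)·2.4400) / (6) = 0.4800

0.4800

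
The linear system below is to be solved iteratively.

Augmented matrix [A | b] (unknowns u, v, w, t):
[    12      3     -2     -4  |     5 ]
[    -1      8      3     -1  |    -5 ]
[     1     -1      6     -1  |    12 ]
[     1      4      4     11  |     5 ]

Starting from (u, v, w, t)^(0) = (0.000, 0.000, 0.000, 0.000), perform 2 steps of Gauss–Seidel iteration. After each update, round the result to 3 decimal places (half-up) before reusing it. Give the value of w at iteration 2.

1.649

Iteration 1:
  u = (5 - (3)·0.000 - (-2)·0.000 - (-4)·0.000) / (12) = 0.417
  v = (-5 - (-1)·0.417 - (3)·0.000 - (-1)·0.000) / (8) = -0.573
  w = (12 - (1)·0.417 - (-1)·-0.573 - (-1)·0.000) / (6) = 1.835
  t = (5 - (1)·0.417 - (4)·-0.573 - (4)·1.835) / (11) = -0.042
Iteration 2:
  u = (5 - (3)·-0.573 - (-2)·1.835 - (-4)·-0.042) / (12) = 0.852
  v = (-5 - (-1)·0.852 - (3)·1.835 - (-1)·-0.042) / (8) = -1.212
  w = (12 - (1)·0.852 - (-1)·-1.212 - (-1)·-0.042) / (6) = 1.649
  t = (5 - (1)·0.852 - (4)·-1.212 - (4)·1.649) / (11) = 0.218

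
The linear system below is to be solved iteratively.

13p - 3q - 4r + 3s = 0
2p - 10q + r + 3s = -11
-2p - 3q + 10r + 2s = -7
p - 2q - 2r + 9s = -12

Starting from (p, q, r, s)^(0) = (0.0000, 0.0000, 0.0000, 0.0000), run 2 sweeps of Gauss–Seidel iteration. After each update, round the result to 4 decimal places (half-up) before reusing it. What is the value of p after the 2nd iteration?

Iteration 1:
  p = (0 - (-3)·0.0000 - (-4)·0.0000 - (3)·0.0000) / (13) = 0.0000
  q = (-11 - (2)·0.0000 - (1)·0.0000 - (3)·0.0000) / (-10) = 1.1000
  r = (-7 - (-2)·0.0000 - (-3)·1.1000 - (2)·0.0000) / (10) = -0.3700
  s = (-12 - (1)·0.0000 - (-2)·1.1000 - (-2)·-0.3700) / (9) = -1.1711
Iteration 2:
  p = (0 - (-3)·1.1000 - (-4)·-0.3700 - (3)·-1.1711) / (13) = 0.4103
  q = (-11 - (2)·0.4103 - (1)·-0.3700 - (3)·-1.1711) / (-10) = 0.7937
  r = (-7 - (-2)·0.4103 - (-3)·0.7937 - (2)·-1.1711) / (10) = -0.1456
  s = (-12 - (1)·0.4103 - (-2)·0.7937 - (-2)·-0.1456) / (9) = -1.2349

0.4103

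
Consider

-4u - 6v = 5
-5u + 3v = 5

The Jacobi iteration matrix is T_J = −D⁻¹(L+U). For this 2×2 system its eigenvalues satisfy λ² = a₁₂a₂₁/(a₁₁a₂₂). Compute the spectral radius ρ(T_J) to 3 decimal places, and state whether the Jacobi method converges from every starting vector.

1.581

a₁₂a₂₁/(a₁₁a₂₂) = (-6)·(-5) / ((-4)·(3)) = -2.500000
ρ = √|-2.500000| = √2.500000 = 1.581
ρ > 1, so Jacobi diverges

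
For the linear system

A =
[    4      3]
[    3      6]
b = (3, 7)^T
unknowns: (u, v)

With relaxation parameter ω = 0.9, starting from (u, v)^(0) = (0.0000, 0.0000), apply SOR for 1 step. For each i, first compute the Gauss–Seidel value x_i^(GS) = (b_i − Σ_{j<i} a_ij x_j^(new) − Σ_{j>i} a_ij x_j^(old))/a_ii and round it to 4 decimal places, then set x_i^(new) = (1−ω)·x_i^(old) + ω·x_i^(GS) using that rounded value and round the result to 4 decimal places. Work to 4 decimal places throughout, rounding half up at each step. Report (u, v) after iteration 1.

Iteration 1:
  u: GS value = (3 - (3)·0.0000) / (4) = 0.7500;  u ← (1−ω)·0.0000 + ω·0.7500 = 0.6750
  v: GS value = (7 - (3)·0.6750) / (6) = 0.8292;  v ← (1−ω)·0.0000 + ω·0.8292 = 0.7463

(0.6750, 0.7463)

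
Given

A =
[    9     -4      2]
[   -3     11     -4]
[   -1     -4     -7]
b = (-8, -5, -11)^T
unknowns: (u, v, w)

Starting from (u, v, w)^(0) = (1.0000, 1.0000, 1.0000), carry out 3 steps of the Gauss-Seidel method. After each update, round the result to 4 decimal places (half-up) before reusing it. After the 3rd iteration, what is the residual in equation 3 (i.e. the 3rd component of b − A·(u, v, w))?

-0.0001

Iteration 1:
  u = (-8 - (-4)·1.0000 - (2)·1.0000) / (9) = -0.6667
  v = (-5 - (-3)·-0.6667 - (-4)·1.0000) / (11) = -0.2727
  w = (-11 - (-1)·-0.6667 - (-4)·-0.2727) / (-7) = 1.8225
Iteration 2:
  u = (-8 - (-4)·-0.2727 - (2)·1.8225) / (9) = -1.4151
  v = (-5 - (-3)·-1.4151 - (-4)·1.8225) / (11) = -0.1778
  w = (-11 - (-1)·-1.4151 - (-4)·-0.1778) / (-7) = 1.8752
Iteration 3:
  u = (-8 - (-4)·-0.1778 - (2)·1.8752) / (9) = -1.3846
  v = (-5 - (-3)·-1.3846 - (-4)·1.8752) / (11) = -0.1503
  w = (-11 - (-1)·-1.3846 - (-4)·-0.1503) / (-7) = 1.8551
Residual b − A·x = (0.1500, -0.0801, -0.0001)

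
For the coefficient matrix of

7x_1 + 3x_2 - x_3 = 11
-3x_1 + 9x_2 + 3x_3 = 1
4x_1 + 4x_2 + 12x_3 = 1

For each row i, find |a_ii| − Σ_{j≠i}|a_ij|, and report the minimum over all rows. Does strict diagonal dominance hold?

row 1: |7| − (3+1) = 3
row 2: |9| − (3+3) = 3
row 3: |12| − (4+4) = 4
minimum over rows = 3 → strictly diagonally dominant (convergence guaranteed)

3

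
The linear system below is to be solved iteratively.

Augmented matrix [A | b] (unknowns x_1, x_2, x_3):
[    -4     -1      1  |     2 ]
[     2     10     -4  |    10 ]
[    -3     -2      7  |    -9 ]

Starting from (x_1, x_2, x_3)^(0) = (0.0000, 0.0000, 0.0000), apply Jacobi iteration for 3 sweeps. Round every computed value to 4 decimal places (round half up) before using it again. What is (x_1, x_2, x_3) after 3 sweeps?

(-0.9500, 0.7286, -1.5775)

Iteration 1:
  x_1 = (2 - (-1)·0.0000 - (1)·0.0000) / (-4) = -0.5000
  x_2 = (10 - (2)·0.0000 - (-4)·0.0000) / (10) = 1.0000
  x_3 = (-9 - (-3)·0.0000 - (-2)·0.0000) / (7) = -1.2857
Iteration 2:
  x_1 = (2 - (-1)·1.0000 - (1)·-1.2857) / (-4) = -1.0714
  x_2 = (10 - (2)·-0.5000 - (-4)·-1.2857) / (10) = 0.5857
  x_3 = (-9 - (-3)·-0.5000 - (-2)·1.0000) / (7) = -1.2143
Iteration 3:
  x_1 = (2 - (-1)·0.5857 - (1)·-1.2143) / (-4) = -0.9500
  x_2 = (10 - (2)·-1.0714 - (-4)·-1.2143) / (10) = 0.7286
  x_3 = (-9 - (-3)·-1.0714 - (-2)·0.5857) / (7) = -1.5775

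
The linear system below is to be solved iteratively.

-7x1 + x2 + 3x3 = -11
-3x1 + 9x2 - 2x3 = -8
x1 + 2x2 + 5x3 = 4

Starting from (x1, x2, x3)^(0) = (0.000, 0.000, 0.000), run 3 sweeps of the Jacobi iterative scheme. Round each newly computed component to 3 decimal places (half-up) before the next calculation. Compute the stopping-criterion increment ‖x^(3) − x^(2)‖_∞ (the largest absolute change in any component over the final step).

Iteration 1:
  x1 = (-11 - (1)·0.000 - (3)·0.000) / (-7) = 1.571
  x2 = (-8 - (-3)·0.000 - (-2)·0.000) / (9) = -0.889
  x3 = (4 - (1)·0.000 - (2)·0.000) / (5) = 0.800
Iteration 2:
  x1 = (-11 - (1)·-0.889 - (3)·0.800) / (-7) = 1.787
  x2 = (-8 - (-3)·1.571 - (-2)·0.800) / (9) = -0.187
  x3 = (4 - (1)·1.571 - (2)·-0.889) / (5) = 0.841
Iteration 3:
  x1 = (-11 - (1)·-0.187 - (3)·0.841) / (-7) = 1.905
  x2 = (-8 - (-3)·1.787 - (-2)·0.841) / (9) = -0.106
  x3 = (4 - (1)·1.787 - (2)·-0.187) / (5) = 0.517
Change: (0.118, 0.081, -0.324) → max |·| = 0.324

0.324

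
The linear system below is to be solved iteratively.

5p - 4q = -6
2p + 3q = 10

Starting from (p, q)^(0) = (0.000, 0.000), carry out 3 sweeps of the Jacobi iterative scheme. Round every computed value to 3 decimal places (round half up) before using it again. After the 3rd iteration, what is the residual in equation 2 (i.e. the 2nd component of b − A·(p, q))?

-1.280

Iteration 1:
  p = (-6 - (-4)·0.000) / (5) = -1.200
  q = (10 - (2)·0.000) / (3) = 3.333
Iteration 2:
  p = (-6 - (-4)·3.333) / (5) = 1.466
  q = (10 - (2)·-1.200) / (3) = 4.133
Iteration 3:
  p = (-6 - (-4)·4.133) / (5) = 2.106
  q = (10 - (2)·1.466) / (3) = 2.356
Residual b − A·x = (-7.106, -1.280)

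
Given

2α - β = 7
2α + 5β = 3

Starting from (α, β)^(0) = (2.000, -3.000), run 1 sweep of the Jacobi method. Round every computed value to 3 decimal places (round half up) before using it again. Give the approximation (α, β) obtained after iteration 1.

Iteration 1:
  α = (7 - (-1)·-3.000) / (2) = 2.000
  β = (3 - (2)·2.000) / (5) = -0.200

(2.000, -0.200)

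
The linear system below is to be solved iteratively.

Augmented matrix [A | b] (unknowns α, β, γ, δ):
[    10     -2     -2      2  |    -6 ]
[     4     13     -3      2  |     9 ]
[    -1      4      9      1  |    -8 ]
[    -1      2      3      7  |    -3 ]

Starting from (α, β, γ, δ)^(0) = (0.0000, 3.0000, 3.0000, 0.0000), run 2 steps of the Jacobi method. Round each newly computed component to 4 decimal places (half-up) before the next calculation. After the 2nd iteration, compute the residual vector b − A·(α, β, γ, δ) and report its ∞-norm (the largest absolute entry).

5.4186

Iteration 1:
  α = (-6 - (-2)·3.0000 - (-2)·3.0000 - (2)·0.0000) / (10) = 0.6000
  β = (9 - (4)·0.0000 - (-3)·3.0000 - (2)·0.0000) / (13) = 1.3846
  γ = (-8 - (-1)·0.0000 - (4)·3.0000 - (1)·0.0000) / (9) = -2.2222
  δ = (-3 - (-1)·0.0000 - (2)·3.0000 - (3)·3.0000) / (7) = -2.5714
Iteration 2:
  α = (-6 - (-2)·1.3846 - (-2)·-2.2222 - (2)·-2.5714) / (10) = -0.2532
  β = (9 - (4)·0.6000 - (-3)·-2.2222 - (2)·-2.5714) / (13) = 0.3905
  γ = (-8 - (-1)·0.6000 - (4)·1.3846 - (1)·-2.5714) / (9) = -1.1519
  δ = (-3 - (-1)·0.6000 - (2)·1.3846 - (3)·-2.2222) / (7) = 0.2139
Residual b − A·x = (-5.4186, 1.0528, 0.3380, -2.0758); ∞-norm = 5.4186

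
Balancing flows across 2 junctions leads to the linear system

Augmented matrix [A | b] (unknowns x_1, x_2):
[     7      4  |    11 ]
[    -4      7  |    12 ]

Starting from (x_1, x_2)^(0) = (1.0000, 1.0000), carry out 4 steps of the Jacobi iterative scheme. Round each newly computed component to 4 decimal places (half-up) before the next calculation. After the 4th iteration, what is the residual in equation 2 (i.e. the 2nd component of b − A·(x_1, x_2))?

0.9595

Iteration 1:
  x_1 = (11 - (4)·1.0000) / (7) = 1.0000
  x_2 = (12 - (-4)·1.0000) / (7) = 2.2857
Iteration 2:
  x_1 = (11 - (4)·2.2857) / (7) = 0.2653
  x_2 = (12 - (-4)·1.0000) / (7) = 2.2857
Iteration 3:
  x_1 = (11 - (4)·2.2857) / (7) = 0.2653
  x_2 = (12 - (-4)·0.2653) / (7) = 1.8659
Iteration 4:
  x_1 = (11 - (4)·1.8659) / (7) = 0.5052
  x_2 = (12 - (-4)·0.2653) / (7) = 1.8659
Residual b − A·x = (0.0000, 0.9595)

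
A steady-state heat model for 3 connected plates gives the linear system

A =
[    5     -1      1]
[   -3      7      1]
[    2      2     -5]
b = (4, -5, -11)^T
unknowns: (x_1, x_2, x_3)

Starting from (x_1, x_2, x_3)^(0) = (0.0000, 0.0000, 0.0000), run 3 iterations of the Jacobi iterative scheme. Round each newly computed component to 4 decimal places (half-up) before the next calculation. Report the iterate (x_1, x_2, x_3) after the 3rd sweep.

(0.2160, -0.9404, 2.0126)

Iteration 1:
  x_1 = (4 - (-1)·0.0000 - (1)·0.0000) / (5) = 0.8000
  x_2 = (-5 - (-3)·0.0000 - (1)·0.0000) / (7) = -0.7143
  x_3 = (-11 - (2)·0.0000 - (2)·0.0000) / (-5) = 2.2000
Iteration 2:
  x_1 = (4 - (-1)·-0.7143 - (1)·2.2000) / (5) = 0.2171
  x_2 = (-5 - (-3)·0.8000 - (1)·2.2000) / (7) = -0.6857
  x_3 = (-11 - (2)·0.8000 - (2)·-0.7143) / (-5) = 2.2343
Iteration 3:
  x_1 = (4 - (-1)·-0.6857 - (1)·2.2343) / (5) = 0.2160
  x_2 = (-5 - (-3)·0.2171 - (1)·2.2343) / (7) = -0.9404
  x_3 = (-11 - (2)·0.2171 - (2)·-0.6857) / (-5) = 2.0126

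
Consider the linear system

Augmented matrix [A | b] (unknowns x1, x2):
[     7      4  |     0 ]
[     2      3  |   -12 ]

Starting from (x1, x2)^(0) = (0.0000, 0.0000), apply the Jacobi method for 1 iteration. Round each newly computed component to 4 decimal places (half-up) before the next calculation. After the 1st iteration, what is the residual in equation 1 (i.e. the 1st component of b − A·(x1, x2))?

Iteration 1:
  x1 = (0 - (4)·0.0000) / (7) = 0.0000
  x2 = (-12 - (2)·0.0000) / (3) = -4.0000
Residual b − A·x = (16.0000, 0.0000)

16.0000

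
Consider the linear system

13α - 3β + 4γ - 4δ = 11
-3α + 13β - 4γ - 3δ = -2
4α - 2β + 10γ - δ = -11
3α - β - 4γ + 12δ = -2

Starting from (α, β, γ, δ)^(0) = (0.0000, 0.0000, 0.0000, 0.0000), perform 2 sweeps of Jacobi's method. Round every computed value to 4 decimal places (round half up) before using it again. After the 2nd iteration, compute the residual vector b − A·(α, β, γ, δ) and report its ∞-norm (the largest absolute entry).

2.5618

Iteration 1:
  α = (11 - (-3)·0.0000 - (4)·0.0000 - (-4)·0.0000) / (13) = 0.8462
  β = (-2 - (-3)·0.0000 - (-4)·0.0000 - (-3)·0.0000) / (13) = -0.1538
  γ = (-11 - (4)·0.0000 - (-2)·0.0000 - (-1)·0.0000) / (10) = -1.1000
  δ = (-2 - (3)·0.0000 - (-1)·0.0000 - (-4)·0.0000) / (12) = -0.1667
Iteration 2:
  α = (11 - (-3)·-0.1538 - (4)·-1.1000 - (-4)·-0.1667) / (13) = 1.0978
  β = (-2 - (-3)·0.8462 - (-4)·-1.1000 - (-3)·-0.1667) / (13) = -0.3355
  γ = (-11 - (4)·0.8462 - (-2)·-0.1538 - (-1)·-0.1667) / (10) = -1.4859
  δ = (-2 - (3)·0.8462 - (-1)·-0.1538 - (-4)·-1.1000) / (12) = -0.7577
Residual b − A·x = (-1.3651, -2.5618, -1.9609, -2.4801); ∞-norm = 2.5618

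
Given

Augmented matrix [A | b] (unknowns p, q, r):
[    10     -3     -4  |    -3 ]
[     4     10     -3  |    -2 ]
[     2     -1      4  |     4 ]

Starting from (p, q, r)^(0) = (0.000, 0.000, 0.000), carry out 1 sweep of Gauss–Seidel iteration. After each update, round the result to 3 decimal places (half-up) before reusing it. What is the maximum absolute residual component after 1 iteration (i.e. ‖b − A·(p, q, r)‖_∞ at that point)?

Iteration 1:
  p = (-3 - (-3)·0.000 - (-4)·0.000) / (10) = -0.300
  q = (-2 - (4)·-0.300 - (-3)·0.000) / (10) = -0.080
  r = (4 - (2)·-0.300 - (-1)·-0.080) / (4) = 1.130
Residual b − A·x = (4.280, 3.390, 0.000); ∞-norm = 4.280

4.280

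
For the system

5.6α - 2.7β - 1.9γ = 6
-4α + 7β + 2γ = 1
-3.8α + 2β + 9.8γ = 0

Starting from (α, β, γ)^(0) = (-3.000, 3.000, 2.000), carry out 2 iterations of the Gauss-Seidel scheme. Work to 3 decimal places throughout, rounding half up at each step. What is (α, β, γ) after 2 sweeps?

Iteration 1:
  α = (6 - (-2.7)·3.000 - (-1.9)·2.000) / (5.6) = 3.196
  β = (1 - (-4)·3.196 - (2)·2.000) / (7) = 1.398
  γ = (0 - (-3.8)·3.196 - (2)·1.398) / (9.8) = 0.954
Iteration 2:
  α = (6 - (-2.7)·1.398 - (-1.9)·0.954) / (5.6) = 2.069
  β = (1 - (-4)·2.069 - (2)·0.954) / (7) = 1.053
  γ = (0 - (-3.8)·2.069 - (2)·1.053) / (9.8) = 0.587

(2.069, 1.053, 0.587)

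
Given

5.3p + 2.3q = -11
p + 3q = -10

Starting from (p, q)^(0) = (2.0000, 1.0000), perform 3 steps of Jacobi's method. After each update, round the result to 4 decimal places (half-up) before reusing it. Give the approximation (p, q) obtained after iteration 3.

Iteration 1:
  p = (-11 - (2.3)·1.0000) / (5.3) = -2.5094
  q = (-10 - (1)·2.0000) / (3) = -4.0000
Iteration 2:
  p = (-11 - (2.3)·-4.0000) / (5.3) = -0.3396
  q = (-10 - (1)·-2.5094) / (3) = -2.4969
Iteration 3:
  p = (-11 - (2.3)·-2.4969) / (5.3) = -0.9919
  q = (-10 - (1)·-0.3396) / (3) = -3.2201

(-0.9919, -3.2201)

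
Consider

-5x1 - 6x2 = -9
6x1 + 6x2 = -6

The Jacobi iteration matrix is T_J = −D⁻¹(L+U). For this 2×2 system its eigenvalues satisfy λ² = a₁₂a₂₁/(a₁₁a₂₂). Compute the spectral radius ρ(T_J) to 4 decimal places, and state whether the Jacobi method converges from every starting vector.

a₁₂a₂₁/(a₁₁a₂₂) = (-6)·(6) / ((-5)·(6)) = 1.200000
ρ = √|1.200000| = √1.200000 = 1.0954
ρ > 1, so Jacobi diverges

1.0954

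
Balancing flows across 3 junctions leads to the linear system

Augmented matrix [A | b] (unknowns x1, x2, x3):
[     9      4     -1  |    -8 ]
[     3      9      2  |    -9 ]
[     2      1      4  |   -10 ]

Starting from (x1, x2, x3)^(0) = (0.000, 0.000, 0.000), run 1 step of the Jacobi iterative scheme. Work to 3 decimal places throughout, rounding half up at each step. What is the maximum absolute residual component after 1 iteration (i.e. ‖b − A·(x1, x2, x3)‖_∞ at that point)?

7.667

Iteration 1:
  x1 = (-8 - (4)·0.000 - (-1)·0.000) / (9) = -0.889
  x2 = (-9 - (3)·0.000 - (2)·0.000) / (9) = -1.000
  x3 = (-10 - (2)·0.000 - (1)·0.000) / (4) = -2.500
Residual b − A·x = (1.501, 7.667, 2.778); ∞-norm = 7.667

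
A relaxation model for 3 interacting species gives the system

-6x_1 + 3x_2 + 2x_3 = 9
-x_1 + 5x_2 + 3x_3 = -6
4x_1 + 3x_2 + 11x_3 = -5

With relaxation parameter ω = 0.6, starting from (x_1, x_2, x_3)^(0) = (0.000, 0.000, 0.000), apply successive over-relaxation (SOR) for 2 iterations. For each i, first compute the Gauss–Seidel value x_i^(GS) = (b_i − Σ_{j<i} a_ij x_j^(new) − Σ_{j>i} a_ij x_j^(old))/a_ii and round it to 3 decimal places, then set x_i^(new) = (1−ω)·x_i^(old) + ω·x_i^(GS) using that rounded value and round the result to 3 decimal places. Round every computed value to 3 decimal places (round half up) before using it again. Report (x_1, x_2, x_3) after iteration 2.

Iteration 1:
  x_1: GS value = (9 - (3)·0.000 - (2)·0.000) / (-6) = -1.500;  x_1 ← (1−ω)·0.000 + ω·-1.500 = -0.900
  x_2: GS value = (-6 - (-1)·-0.900 - (3)·0.000) / (5) = -1.380;  x_2 ← (1−ω)·0.000 + ω·-1.380 = -0.828
  x_3: GS value = (-5 - (4)·-0.900 - (3)·-0.828) / (11) = 0.099;  x_3 ← (1−ω)·0.000 + ω·0.099 = 0.059
Iteration 2:
  x_1: GS value = (9 - (3)·-0.828 - (2)·0.059) / (-6) = -1.894;  x_1 ← (1−ω)·-0.900 + ω·-1.894 = -1.496
  x_2: GS value = (-6 - (-1)·-1.496 - (3)·0.059) / (5) = -1.535;  x_2 ← (1−ω)·-0.828 + ω·-1.535 = -1.252
  x_3: GS value = (-5 - (4)·-1.496 - (3)·-1.252) / (11) = 0.431;  x_3 ← (1−ω)·0.059 + ω·0.431 = 0.282

(-1.496, -1.252, 0.282)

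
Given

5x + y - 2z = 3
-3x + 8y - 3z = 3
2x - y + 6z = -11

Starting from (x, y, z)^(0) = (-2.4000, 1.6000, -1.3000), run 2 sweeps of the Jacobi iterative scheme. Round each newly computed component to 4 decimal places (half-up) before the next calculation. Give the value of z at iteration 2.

Iteration 1:
  x = (3 - (1)·1.6000 - (-2)·-1.3000) / (5) = -0.2400
  y = (3 - (-3)·-2.4000 - (-3)·-1.3000) / (8) = -1.0125
  z = (-11 - (2)·-2.4000 - (-1)·1.6000) / (6) = -0.7667
Iteration 2:
  x = (3 - (1)·-1.0125 - (-2)·-0.7667) / (5) = 0.4958
  y = (3 - (-3)·-0.2400 - (-3)·-0.7667) / (8) = -0.0025
  z = (-11 - (2)·-0.2400 - (-1)·-1.0125) / (6) = -1.9221

-1.9221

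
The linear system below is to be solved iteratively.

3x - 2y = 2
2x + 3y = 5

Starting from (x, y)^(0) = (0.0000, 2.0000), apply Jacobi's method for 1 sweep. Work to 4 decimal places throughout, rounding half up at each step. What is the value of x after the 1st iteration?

Iteration 1:
  x = (2 - (-2)·2.0000) / (3) = 2.0000
  y = (5 - (2)·0.0000) / (3) = 1.6667

2.0000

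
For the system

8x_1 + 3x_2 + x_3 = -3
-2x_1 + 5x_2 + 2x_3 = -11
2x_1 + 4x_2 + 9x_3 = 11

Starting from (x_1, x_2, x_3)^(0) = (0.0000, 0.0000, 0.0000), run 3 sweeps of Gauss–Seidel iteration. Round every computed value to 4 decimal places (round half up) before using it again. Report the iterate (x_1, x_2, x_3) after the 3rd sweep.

(0.4540, -3.0315, 2.4687)

Iteration 1:
  x_1 = (-3 - (3)·0.0000 - (1)·0.0000) / (8) = -0.3750
  x_2 = (-11 - (-2)·-0.3750 - (2)·0.0000) / (5) = -2.3500
  x_3 = (11 - (2)·-0.3750 - (4)·-2.3500) / (9) = 2.3500
Iteration 2:
  x_1 = (-3 - (3)·-2.3500 - (1)·2.3500) / (8) = 0.2125
  x_2 = (-11 - (-2)·0.2125 - (2)·2.3500) / (5) = -3.0550
  x_3 = (11 - (2)·0.2125 - (4)·-3.0550) / (9) = 2.5328
Iteration 3:
  x_1 = (-3 - (3)·-3.0550 - (1)·2.5328) / (8) = 0.4540
  x_2 = (-11 - (-2)·0.4540 - (2)·2.5328) / (5) = -3.0315
  x_3 = (11 - (2)·0.4540 - (4)·-3.0315) / (9) = 2.4687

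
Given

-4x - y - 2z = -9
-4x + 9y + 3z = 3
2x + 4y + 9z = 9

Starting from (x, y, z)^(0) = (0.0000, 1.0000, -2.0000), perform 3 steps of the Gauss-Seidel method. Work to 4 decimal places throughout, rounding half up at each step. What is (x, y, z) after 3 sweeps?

(1.9336, 1.2259, 0.0255)

Iteration 1:
  x = (-9 - (-1)·1.0000 - (-2)·-2.0000) / (-4) = 3.0000
  y = (3 - (-4)·3.0000 - (3)·-2.0000) / (9) = 2.3333
  z = (9 - (2)·3.0000 - (4)·2.3333) / (9) = -0.7037
Iteration 2:
  x = (-9 - (-1)·2.3333 - (-2)·-0.7037) / (-4) = 2.0185
  y = (3 - (-4)·2.0185 - (3)·-0.7037) / (9) = 1.4650
  z = (9 - (2)·2.0185 - (4)·1.4650) / (9) = -0.0997
Iteration 3:
  x = (-9 - (-1)·1.4650 - (-2)·-0.0997) / (-4) = 1.9336
  y = (3 - (-4)·1.9336 - (3)·-0.0997) / (9) = 1.2259
  z = (9 - (2)·1.9336 - (4)·1.2259) / (9) = 0.0255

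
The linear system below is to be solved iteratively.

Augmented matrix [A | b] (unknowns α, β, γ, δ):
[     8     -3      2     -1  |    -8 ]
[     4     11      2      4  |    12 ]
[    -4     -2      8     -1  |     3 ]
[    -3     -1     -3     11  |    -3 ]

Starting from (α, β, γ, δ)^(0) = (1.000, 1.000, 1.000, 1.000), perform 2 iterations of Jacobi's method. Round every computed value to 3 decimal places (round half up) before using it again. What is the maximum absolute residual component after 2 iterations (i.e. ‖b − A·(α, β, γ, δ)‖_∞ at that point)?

6.050

Iteration 1:
  α = (-8 - (-3)·1.000 - (2)·1.000 - (-1)·1.000) / (8) = -0.750
  β = (12 - (4)·1.000 - (2)·1.000 - (4)·1.000) / (11) = 0.182
  γ = (3 - (-4)·1.000 - (-2)·1.000 - (-1)·1.000) / (8) = 1.250
  δ = (-3 - (-3)·1.000 - (-1)·1.000 - (-3)·1.000) / (11) = 0.364
Iteration 2:
  α = (-8 - (-3)·0.182 - (2)·1.250 - (-1)·0.364) / (8) = -1.199
  β = (12 - (4)·-0.750 - (2)·1.250 - (4)·0.364) / (11) = 1.004
  γ = (3 - (-4)·-0.750 - (-2)·0.182 - (-1)·0.364) / (8) = 0.091
  δ = (-3 - (-3)·-0.750 - (-1)·0.182 - (-3)·1.250) / (11) = -0.120
Residual b − A·x = (4.302, 6.050, -0.636, -4.000); ∞-norm = 6.050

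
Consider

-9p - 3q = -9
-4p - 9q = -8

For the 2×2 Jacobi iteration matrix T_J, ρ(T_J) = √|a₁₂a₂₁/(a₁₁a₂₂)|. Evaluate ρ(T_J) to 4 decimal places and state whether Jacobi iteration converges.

0.3849

a₁₂a₂₁/(a₁₁a₂₂) = (-3)·(-4) / ((-9)·(-9)) = 0.148148
ρ = √|0.148148| = √0.148148 = 0.3849
ρ < 1, so Jacobi converges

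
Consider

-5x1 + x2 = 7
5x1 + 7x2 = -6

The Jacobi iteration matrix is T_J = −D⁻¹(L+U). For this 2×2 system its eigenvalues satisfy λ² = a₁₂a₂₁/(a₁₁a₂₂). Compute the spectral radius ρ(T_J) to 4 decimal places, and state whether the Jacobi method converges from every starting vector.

a₁₂a₂₁/(a₁₁a₂₂) = (1)·(5) / ((-5)·(7)) = -0.142857
ρ = √|-0.142857| = √0.142857 = 0.3780
ρ < 1, so Jacobi converges

0.3780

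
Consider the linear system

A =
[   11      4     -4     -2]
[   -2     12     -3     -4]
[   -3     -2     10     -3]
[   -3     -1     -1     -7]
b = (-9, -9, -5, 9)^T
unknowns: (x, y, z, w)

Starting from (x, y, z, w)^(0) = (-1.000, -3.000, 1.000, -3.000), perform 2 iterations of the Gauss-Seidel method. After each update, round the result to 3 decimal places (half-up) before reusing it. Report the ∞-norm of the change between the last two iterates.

1.135

Iteration 1:
  x = (-9 - (4)·-3.000 - (-4)·1.000 - (-2)·-3.000) / (11) = 0.091
  y = (-9 - (-2)·0.091 - (-3)·1.000 - (-4)·-3.000) / (12) = -1.485
  z = (-5 - (-3)·0.091 - (-2)·-1.485 - (-3)·-3.000) / (10) = -1.670
  w = (9 - (-3)·0.091 - (-1)·-1.485 - (-1)·-1.670) / (-7) = -0.874
Iteration 2:
  x = (-9 - (4)·-1.485 - (-4)·-1.670 - (-2)·-0.874) / (11) = -1.044
  y = (-9 - (-2)·-1.044 - (-3)·-1.670 - (-4)·-0.874) / (12) = -1.633
  z = (-5 - (-3)·-1.044 - (-2)·-1.633 - (-3)·-0.874) / (10) = -1.402
  w = (9 - (-3)·-1.044 - (-1)·-1.633 - (-1)·-1.402) / (-7) = -0.405
Change: (-1.135, -0.148, 0.268, 0.469) → max |·| = 1.135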